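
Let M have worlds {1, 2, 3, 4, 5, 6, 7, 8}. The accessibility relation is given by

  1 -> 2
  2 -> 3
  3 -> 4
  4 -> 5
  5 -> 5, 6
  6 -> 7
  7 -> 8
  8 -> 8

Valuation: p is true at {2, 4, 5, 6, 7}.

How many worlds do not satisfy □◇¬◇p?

5

1: successors {2}; ◇¬◇p there: 2:F. ✗
2: successors {3}; ◇¬◇p there: 3:F. ✗
3: successors {4}; ◇¬◇p there: 4:F. ✗
4: successors {5}; ◇¬◇p there: 5:F. ✗
5: successors {5, 6}; ◇¬◇p there: 5:F, 6:T. ✗
6: successors {7}; ◇¬◇p there: 7:T. ✓
7: successors {8}; ◇¬◇p there: 8:T. ✓
8: successors {8}; ◇¬◇p there: 8:T. ✓
Satisfying worlds: {6, 7, 8}.
So □◇¬◇p fails at the other 5 worlds.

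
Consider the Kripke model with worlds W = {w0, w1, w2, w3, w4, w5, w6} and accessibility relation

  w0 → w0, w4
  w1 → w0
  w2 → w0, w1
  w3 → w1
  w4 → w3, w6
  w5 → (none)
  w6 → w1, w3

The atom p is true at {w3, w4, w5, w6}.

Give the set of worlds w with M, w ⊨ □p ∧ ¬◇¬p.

w0: □p is F, ¬◇¬p is F. ✗
w1: □p is F, ¬◇¬p is F. ✗
w2: □p is F, ¬◇¬p is F. ✗
w3: □p is F, ¬◇¬p is F. ✗
w4: □p is T, ¬◇¬p is T. ✓
w5: □p is T, ¬◇¬p is T. ✓
w6: □p is F, ¬◇¬p is F. ✗

{w4, w5}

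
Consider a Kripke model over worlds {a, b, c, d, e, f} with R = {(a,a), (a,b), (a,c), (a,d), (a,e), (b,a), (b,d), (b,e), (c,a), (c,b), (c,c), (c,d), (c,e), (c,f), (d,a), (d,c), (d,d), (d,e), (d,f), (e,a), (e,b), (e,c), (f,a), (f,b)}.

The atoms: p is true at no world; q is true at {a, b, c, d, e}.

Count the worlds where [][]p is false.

6

a: successors {a, b, c, d, e}; []p there: a:F, b:F, c:F, d:F, e:F. ✗
b: successors {a, d, e}; []p there: a:F, d:F, e:F. ✗
c: successors {a, b, c, d, e, f}; []p there: a:F, b:F, c:F, d:F, e:F, f:F. ✗
d: successors {a, c, d, e, f}; []p there: a:F, c:F, d:F, e:F, f:F. ✗
e: successors {a, b, c}; []p there: a:F, b:F, c:F. ✗
f: successors {a, b}; []p there: a:F, b:F. ✗
Satisfying worlds: ∅.
So [][]p fails at the other 6 worlds.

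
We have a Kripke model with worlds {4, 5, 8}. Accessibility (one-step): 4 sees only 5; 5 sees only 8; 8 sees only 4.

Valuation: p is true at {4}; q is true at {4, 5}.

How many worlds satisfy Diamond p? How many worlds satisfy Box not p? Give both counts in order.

1 and 2

For Diamond p:
4: successors {5}; p there: 5:F. ✗
5: successors {8}; p there: 8:F. ✗
8: successors {4}; p there: 4:T. ✓
— 1 world.
For Box not p:
4: successors {5}; not p there: 5:T. ✓
5: successors {8}; not p there: 8:T. ✓
8: successors {4}; not p there: 4:F. ✗
— 2 worlds.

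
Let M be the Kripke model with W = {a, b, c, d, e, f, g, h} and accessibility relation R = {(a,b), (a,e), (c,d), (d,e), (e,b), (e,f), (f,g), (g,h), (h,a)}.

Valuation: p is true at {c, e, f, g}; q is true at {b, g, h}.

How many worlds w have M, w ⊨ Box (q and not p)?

2

a: successors {b, e}; q and not p there: b:T, e:F. ✗
b: no successors, so Box (q and not p) holds vacuously. ✓
c: successors {d}; q and not p there: d:F. ✗
d: successors {e}; q and not p there: e:F. ✗
e: successors {b, f}; q and not p there: b:T, f:F. ✗
f: successors {g}; q and not p there: g:F. ✗
g: successors {h}; q and not p there: h:T. ✓
h: successors {a}; q and not p there: a:F. ✗
Satisfying worlds: {b, g}.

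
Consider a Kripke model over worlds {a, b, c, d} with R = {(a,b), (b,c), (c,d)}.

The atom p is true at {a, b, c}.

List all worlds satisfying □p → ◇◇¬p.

a: □p is T, ◇◇¬p is F. ✗
b: □p is T, ◇◇¬p is T. ✓
c: □p is F, ◇◇¬p is F. ✓
d: □p is T, ◇◇¬p is F. ✗

{b, c}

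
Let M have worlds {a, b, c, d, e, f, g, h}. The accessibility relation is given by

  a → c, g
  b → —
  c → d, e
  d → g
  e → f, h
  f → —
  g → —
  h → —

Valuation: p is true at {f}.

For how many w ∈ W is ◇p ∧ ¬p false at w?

a: ◇p is F, ¬p is T. ✗
b: ◇p is F, ¬p is T. ✗
c: ◇p is F, ¬p is T. ✗
d: ◇p is F, ¬p is T. ✗
e: ◇p is T, ¬p is T. ✓
f: ◇p is F, ¬p is F. ✗
g: ◇p is F, ¬p is T. ✗
h: ◇p is F, ¬p is T. ✗
Satisfying worlds: {e}.
So ◇p ∧ ¬p fails at the other 7 worlds.

7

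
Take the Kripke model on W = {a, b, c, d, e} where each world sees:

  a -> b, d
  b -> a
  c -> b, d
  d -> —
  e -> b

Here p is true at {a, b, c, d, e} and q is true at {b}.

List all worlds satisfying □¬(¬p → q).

a: successors {b, d}; ¬(¬p → q) there: b:F, d:F. ✗
b: successors {a}; ¬(¬p → q) there: a:F. ✗
c: successors {b, d}; ¬(¬p → q) there: b:F, d:F. ✗
d: no successors, so □¬(¬p → q) holds vacuously. ✓
e: successors {b}; ¬(¬p → q) there: b:F. ✗

{d}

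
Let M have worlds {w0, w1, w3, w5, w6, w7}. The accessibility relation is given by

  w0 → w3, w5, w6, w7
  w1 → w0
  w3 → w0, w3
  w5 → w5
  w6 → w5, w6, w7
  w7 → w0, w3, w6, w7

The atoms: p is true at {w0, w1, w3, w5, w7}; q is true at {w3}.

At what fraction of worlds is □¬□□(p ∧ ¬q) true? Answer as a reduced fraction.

1/2

w0: successors {w3, w5, w6, w7}; ¬□□(p ∧ ¬q) there: w3:T, w5:F, w6:T, w7:T. ✗
w1: successors {w0}; ¬□□(p ∧ ¬q) there: w0:T. ✓
w3: successors {w0, w3}; ¬□□(p ∧ ¬q) there: w0:T, w3:T. ✓
w5: successors {w5}; ¬□□(p ∧ ¬q) there: w5:F. ✗
w6: successors {w5, w6, w7}; ¬□□(p ∧ ¬q) there: w5:F, w6:T, w7:T. ✗
w7: successors {w0, w3, w6, w7}; ¬□□(p ∧ ¬q) there: w0:T, w3:T, w6:T, w7:T. ✓
That's 3 of 6 worlds, so 3/6 = 1/2.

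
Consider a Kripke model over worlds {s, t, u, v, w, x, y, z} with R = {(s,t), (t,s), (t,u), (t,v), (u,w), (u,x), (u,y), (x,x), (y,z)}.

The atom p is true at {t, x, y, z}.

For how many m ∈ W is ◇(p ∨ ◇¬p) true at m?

s: successors {t}; p ∨ ◇¬p there: t:T. ✓
t: successors {s, u, v}; p ∨ ◇¬p there: s:F, u:T, v:F. ✓
u: successors {w, x, y}; p ∨ ◇¬p there: w:F, x:T, y:T. ✓
v: no successors, so ◇(p ∨ ◇¬p) fails. ✗
w: no successors, so ◇(p ∨ ◇¬p) fails. ✗
x: successors {x}; p ∨ ◇¬p there: x:T. ✓
y: successors {z}; p ∨ ◇¬p there: z:T. ✓
z: no successors, so ◇(p ∨ ◇¬p) fails. ✗
Satisfying worlds: {s, t, u, x, y}.

5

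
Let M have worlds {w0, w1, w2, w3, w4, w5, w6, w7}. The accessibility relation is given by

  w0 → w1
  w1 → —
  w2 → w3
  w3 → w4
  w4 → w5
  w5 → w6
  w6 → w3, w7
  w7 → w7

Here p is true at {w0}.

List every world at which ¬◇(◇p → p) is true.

w0: ◇(◇p → p) is T. ✗
w1: ◇(◇p → p) is F. ✓
w2: ◇(◇p → p) is T. ✗
w3: ◇(◇p → p) is T. ✗
w4: ◇(◇p → p) is T. ✗
w5: ◇(◇p → p) is T. ✗
w6: ◇(◇p → p) is T. ✗
w7: ◇(◇p → p) is T. ✗

{w1}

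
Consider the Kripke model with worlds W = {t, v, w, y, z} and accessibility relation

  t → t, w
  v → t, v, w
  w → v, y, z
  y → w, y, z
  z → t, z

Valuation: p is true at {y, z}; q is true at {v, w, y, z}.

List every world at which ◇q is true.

t: successors {t, w}; q there: t:F, w:T. ✓
v: successors {t, v, w}; q there: t:F, v:T, w:T. ✓
w: successors {v, y, z}; q there: v:T, y:T, z:T. ✓
y: successors {w, y, z}; q there: w:T, y:T, z:T. ✓
z: successors {t, z}; q there: t:F, z:T. ✓

{t, v, w, y, z}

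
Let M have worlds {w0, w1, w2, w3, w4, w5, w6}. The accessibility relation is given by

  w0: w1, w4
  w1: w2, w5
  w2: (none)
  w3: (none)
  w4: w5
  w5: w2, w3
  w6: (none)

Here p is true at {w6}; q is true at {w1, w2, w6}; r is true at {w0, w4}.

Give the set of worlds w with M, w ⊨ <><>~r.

{w0, w1, w4}

w0: successors {w1, w4}; <>~r there: w1:T, w4:T. ✓
w1: successors {w2, w5}; <>~r there: w2:F, w5:T. ✓
w2: no successors, so <><>~r fails. ✗
w3: no successors, so <><>~r fails. ✗
w4: successors {w5}; <>~r there: w5:T. ✓
w5: successors {w2, w3}; <>~r there: w2:F, w3:F. ✗
w6: no successors, so <><>~r fails. ✗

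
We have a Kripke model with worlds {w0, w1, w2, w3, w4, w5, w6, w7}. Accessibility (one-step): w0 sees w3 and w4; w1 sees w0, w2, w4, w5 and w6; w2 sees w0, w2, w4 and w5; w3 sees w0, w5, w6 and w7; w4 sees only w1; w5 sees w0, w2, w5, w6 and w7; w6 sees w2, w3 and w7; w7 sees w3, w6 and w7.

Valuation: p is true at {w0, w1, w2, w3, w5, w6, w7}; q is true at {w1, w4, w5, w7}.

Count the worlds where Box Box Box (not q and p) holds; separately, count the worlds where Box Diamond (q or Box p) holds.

0 and 8

For Box Box Box (not q and p):
w0: successors {w3, w4}; Box Box (not q and p) there: w3:F, w4:F. ✗
w1: successors {w0, w2, w4, w5, w6}; Box Box (not q and p) there: w0:F, w2:F, w4:F, w5:F, w6:F. ✗
w2: successors {w0, w2, w4, w5}; Box Box (not q and p) there: w0:F, w2:F, w4:F, w5:F. ✗
w3: successors {w0, w5, w6, w7}; Box Box (not q and p) there: w0:F, w5:F, w6:F, w7:F. ✗
w4: successors {w1}; Box Box (not q and p) there: w1:F. ✗
w5: successors {w0, w2, w5, w6, w7}; Box Box (not q and p) there: w0:F, w2:F, w5:F, w6:F, w7:F. ✗
w6: successors {w2, w3, w7}; Box Box (not q and p) there: w2:F, w3:F, w7:F. ✗
w7: successors {w3, w6, w7}; Box Box (not q and p) there: w3:F, w6:F, w7:F. ✗
— 0 worlds.
For Box Diamond (q or Box p):
w0: successors {w3, w4}; Diamond (q or Box p) there: w3:T, w4:T. ✓
w1: successors {w0, w2, w4, w5, w6}; Diamond (q or Box p) there: w0:T, w2:T, w4:T, w5:T, w6:T. ✓
w2: successors {w0, w2, w4, w5}; Diamond (q or Box p) there: w0:T, w2:T, w4:T, w5:T. ✓
w3: successors {w0, w5, w6, w7}; Diamond (q or Box p) there: w0:T, w5:T, w6:T, w7:T. ✓
w4: successors {w1}; Diamond (q or Box p) there: w1:T. ✓
w5: successors {w0, w2, w5, w6, w7}; Diamond (q or Box p) there: w0:T, w2:T, w5:T, w6:T, w7:T. ✓
w6: successors {w2, w3, w7}; Diamond (q or Box p) there: w2:T, w3:T, w7:T. ✓
w7: successors {w3, w6, w7}; Diamond (q or Box p) there: w3:T, w6:T, w7:T. ✓
— 8 worlds.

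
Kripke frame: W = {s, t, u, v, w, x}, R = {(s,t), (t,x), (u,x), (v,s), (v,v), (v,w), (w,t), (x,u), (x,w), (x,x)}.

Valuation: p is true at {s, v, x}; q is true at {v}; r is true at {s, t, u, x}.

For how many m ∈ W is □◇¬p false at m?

3

s: successors {t}; ◇¬p there: t:F. ✗
t: successors {x}; ◇¬p there: x:T. ✓
u: successors {x}; ◇¬p there: x:T. ✓
v: successors {s, v, w}; ◇¬p there: s:T, v:T, w:T. ✓
w: successors {t}; ◇¬p there: t:F. ✗
x: successors {u, w, x}; ◇¬p there: u:F, w:T, x:T. ✗
Satisfying worlds: {t, u, v}.
So □◇¬p fails at the other 3 worlds.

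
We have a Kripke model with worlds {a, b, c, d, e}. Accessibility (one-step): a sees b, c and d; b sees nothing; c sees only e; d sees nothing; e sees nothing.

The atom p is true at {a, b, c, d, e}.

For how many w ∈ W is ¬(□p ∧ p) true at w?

a: □p ∧ p is T. ✗
b: □p ∧ p is T. ✗
c: □p ∧ p is T. ✗
d: □p ∧ p is T. ✗
e: □p ∧ p is T. ✗
Satisfying worlds: ∅.

0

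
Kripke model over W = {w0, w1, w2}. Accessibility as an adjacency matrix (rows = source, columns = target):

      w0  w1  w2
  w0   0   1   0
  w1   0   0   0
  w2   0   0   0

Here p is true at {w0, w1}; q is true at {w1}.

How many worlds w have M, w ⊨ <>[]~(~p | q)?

w0: successors {w1}; []~(~p | q) there: w1:T. ✓
w1: no successors, so <>[]~(~p | q) fails. ✗
w2: no successors, so <>[]~(~p | q) fails. ✗
Satisfying worlds: {w0}.

1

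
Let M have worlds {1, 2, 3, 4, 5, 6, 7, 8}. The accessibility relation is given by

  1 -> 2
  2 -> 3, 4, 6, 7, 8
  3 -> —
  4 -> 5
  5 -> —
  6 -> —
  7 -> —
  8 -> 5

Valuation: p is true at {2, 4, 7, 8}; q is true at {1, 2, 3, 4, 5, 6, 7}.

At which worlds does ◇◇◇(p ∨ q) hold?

1: successors {2}; ◇◇(p ∨ q) there: 2:T. ✓
2: successors {3, 4, 6, 7, 8}; ◇◇(p ∨ q) there: 3:F, 4:F, 6:F, 7:F, 8:F. ✗
3: no successors, so ◇◇◇(p ∨ q) fails. ✗
4: successors {5}; ◇◇(p ∨ q) there: 5:F. ✗
5: no successors, so ◇◇◇(p ∨ q) fails. ✗
6: no successors, so ◇◇◇(p ∨ q) fails. ✗
7: no successors, so ◇◇◇(p ∨ q) fails. ✗
8: successors {5}; ◇◇(p ∨ q) there: 5:F. ✗

{1}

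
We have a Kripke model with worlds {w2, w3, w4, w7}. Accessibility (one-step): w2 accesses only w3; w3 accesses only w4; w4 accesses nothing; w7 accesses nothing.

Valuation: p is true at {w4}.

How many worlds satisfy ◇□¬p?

1

w2: successors {w3}; □¬p there: w3:F. ✗
w3: successors {w4}; □¬p there: w4:T. ✓
w4: no successors, so ◇□¬p fails. ✗
w7: no successors, so ◇□¬p fails. ✗
Satisfying worlds: {w3}.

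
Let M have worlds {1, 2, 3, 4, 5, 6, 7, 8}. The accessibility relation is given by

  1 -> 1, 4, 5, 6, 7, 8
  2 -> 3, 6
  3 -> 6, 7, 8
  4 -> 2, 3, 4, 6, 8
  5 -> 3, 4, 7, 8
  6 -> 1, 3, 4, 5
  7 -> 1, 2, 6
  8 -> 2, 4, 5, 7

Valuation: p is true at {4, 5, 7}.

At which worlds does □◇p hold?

1: successors {1, 4, 5, 6, 7, 8}; ◇p there: 1:T, 4:T, 5:T, 6:T, 7:F, 8:T. ✗
2: successors {3, 6}; ◇p there: 3:T, 6:T. ✓
3: successors {6, 7, 8}; ◇p there: 6:T, 7:F, 8:T. ✗
4: successors {2, 3, 4, 6, 8}; ◇p there: 2:F, 3:T, 4:T, 6:T, 8:T. ✗
5: successors {3, 4, 7, 8}; ◇p there: 3:T, 4:T, 7:F, 8:T. ✗
6: successors {1, 3, 4, 5}; ◇p there: 1:T, 3:T, 4:T, 5:T. ✓
7: successors {1, 2, 6}; ◇p there: 1:T, 2:F, 6:T. ✗
8: successors {2, 4, 5, 7}; ◇p there: 2:F, 4:T, 5:T, 7:F. ✗

{2, 6}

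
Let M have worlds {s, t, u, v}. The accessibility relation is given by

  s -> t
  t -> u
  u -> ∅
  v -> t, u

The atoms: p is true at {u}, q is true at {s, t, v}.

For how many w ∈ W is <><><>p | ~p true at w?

s: <><><>p is F, ~p is T. ✓
t: <><><>p is F, ~p is T. ✓
u: <><><>p is F, ~p is F. ✗
v: <><><>p is F, ~p is T. ✓
Satisfying worlds: {s, t, v}.

3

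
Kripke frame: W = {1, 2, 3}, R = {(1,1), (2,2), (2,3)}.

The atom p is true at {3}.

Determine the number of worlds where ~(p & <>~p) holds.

3

1: p & <>~p is F. ✓
2: p & <>~p is F. ✓
3: p & <>~p is F. ✓
Satisfying worlds: {1, 2, 3}.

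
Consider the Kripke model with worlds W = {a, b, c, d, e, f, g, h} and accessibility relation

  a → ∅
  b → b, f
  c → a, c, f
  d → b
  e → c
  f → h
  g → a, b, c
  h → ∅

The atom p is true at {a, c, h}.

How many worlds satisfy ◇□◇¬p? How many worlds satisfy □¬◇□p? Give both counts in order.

For ◇□◇¬p:
a: no successors, so ◇□◇¬p fails. ✗
b: successors {b, f}; □◇¬p there: b:F, f:F. ✗
c: successors {a, c, f}; □◇¬p there: a:T, c:F, f:F. ✓
d: successors {b}; □◇¬p there: b:F. ✗
e: successors {c}; □◇¬p there: c:F. ✗
f: successors {h}; □◇¬p there: h:T. ✓
g: successors {a, b, c}; □◇¬p there: a:T, b:F, c:F. ✓
h: no successors, so ◇□◇¬p fails. ✗
— 3 worlds.
For □¬◇□p:
a: no successors, so □¬◇□p holds vacuously. ✓
b: successors {b, f}; ¬◇□p there: b:F, f:F. ✗
c: successors {a, c, f}; ¬◇□p there: a:T, c:F, f:F. ✗
d: successors {b}; ¬◇□p there: b:F. ✗
e: successors {c}; ¬◇□p there: c:F. ✗
f: successors {h}; ¬◇□p there: h:T. ✓
g: successors {a, b, c}; ¬◇□p there: a:T, b:F, c:F. ✗
h: no successors, so □¬◇□p holds vacuously. ✓
— 3 worlds.

3 and 3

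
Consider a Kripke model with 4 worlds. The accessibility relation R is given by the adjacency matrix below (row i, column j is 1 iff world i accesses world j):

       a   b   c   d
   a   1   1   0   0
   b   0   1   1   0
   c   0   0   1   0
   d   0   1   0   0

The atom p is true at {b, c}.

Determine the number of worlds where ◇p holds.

4

a: successors {a, b}; p there: a:F, b:T. ✓
b: successors {b, c}; p there: b:T, c:T. ✓
c: successors {c}; p there: c:T. ✓
d: successors {b}; p there: b:T. ✓
Satisfying worlds: {a, b, c, d}.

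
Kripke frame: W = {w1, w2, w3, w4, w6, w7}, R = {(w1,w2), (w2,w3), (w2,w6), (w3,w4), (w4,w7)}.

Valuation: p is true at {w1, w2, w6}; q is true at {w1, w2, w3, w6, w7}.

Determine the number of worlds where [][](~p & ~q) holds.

4

w1: successors {w2}; [](~p & ~q) there: w2:F. ✗
w2: successors {w3, w6}; [](~p & ~q) there: w3:T, w6:T. ✓
w3: successors {w4}; [](~p & ~q) there: w4:F. ✗
w4: successors {w7}; [](~p & ~q) there: w7:T. ✓
w6: no successors, so [][](~p & ~q) holds vacuously. ✓
w7: no successors, so [][](~p & ~q) holds vacuously. ✓
Satisfying worlds: {w2, w4, w6, w7}.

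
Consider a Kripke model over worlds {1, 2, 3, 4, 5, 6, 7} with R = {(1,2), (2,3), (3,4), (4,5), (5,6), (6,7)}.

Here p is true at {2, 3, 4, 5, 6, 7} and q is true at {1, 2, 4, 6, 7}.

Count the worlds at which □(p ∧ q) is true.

1: successors {2}; p ∧ q there: 2:T. ✓
2: successors {3}; p ∧ q there: 3:F. ✗
3: successors {4}; p ∧ q there: 4:T. ✓
4: successors {5}; p ∧ q there: 5:F. ✗
5: successors {6}; p ∧ q there: 6:T. ✓
6: successors {7}; p ∧ q there: 7:T. ✓
7: no successors, so □(p ∧ q) holds vacuously. ✓
Satisfying worlds: {1, 3, 5, 6, 7}.

5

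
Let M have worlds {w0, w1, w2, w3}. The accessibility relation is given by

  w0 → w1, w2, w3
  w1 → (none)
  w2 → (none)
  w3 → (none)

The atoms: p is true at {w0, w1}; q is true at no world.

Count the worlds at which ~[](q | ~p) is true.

w0: [](q | ~p) is F. ✓
w1: [](q | ~p) is T. ✗
w2: [](q | ~p) is T. ✗
w3: [](q | ~p) is T. ✗
Satisfying worlds: {w0}.

1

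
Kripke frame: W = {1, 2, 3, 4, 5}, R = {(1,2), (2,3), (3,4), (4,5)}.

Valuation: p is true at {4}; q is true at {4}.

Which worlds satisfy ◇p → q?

1: ◇p is F, q is F. ✓
2: ◇p is F, q is F. ✓
3: ◇p is T, q is F. ✗
4: ◇p is F, q is T. ✓
5: ◇p is F, q is F. ✓

{1, 2, 4, 5}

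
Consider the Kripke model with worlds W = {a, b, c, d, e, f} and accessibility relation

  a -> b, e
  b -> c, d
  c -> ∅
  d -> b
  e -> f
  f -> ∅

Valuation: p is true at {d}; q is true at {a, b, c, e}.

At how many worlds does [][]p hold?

a: successors {b, e}; []p there: b:F, e:F. ✗
b: successors {c, d}; []p there: c:T, d:F. ✗
c: no successors, so [][]p holds vacuously. ✓
d: successors {b}; []p there: b:F. ✗
e: successors {f}; []p there: f:T. ✓
f: no successors, so [][]p holds vacuously. ✓
Satisfying worlds: {c, e, f}.

3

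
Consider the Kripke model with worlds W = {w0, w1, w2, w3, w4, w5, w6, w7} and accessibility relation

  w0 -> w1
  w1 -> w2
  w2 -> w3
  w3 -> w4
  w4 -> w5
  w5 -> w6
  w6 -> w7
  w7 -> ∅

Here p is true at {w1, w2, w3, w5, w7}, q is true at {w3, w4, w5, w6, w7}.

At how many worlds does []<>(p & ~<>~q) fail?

w0: successors {w1}; <>(p & ~<>~q) there: w1:T. ✓
w1: successors {w2}; <>(p & ~<>~q) there: w2:T. ✓
w2: successors {w3}; <>(p & ~<>~q) there: w3:F. ✗
w3: successors {w4}; <>(p & ~<>~q) there: w4:T. ✓
w4: successors {w5}; <>(p & ~<>~q) there: w5:F. ✗
w5: successors {w6}; <>(p & ~<>~q) there: w6:T. ✓
w6: successors {w7}; <>(p & ~<>~q) there: w7:F. ✗
w7: no successors, so []<>(p & ~<>~q) holds vacuously. ✓
Satisfying worlds: {w0, w1, w3, w5, w7}.
So []<>(p & ~<>~q) fails at the other 3 worlds.

3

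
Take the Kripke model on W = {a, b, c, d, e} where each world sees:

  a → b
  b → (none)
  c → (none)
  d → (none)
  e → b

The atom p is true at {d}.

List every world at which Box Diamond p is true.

{b, c, d}

a: successors {b}; Diamond p there: b:F. ✗
b: no successors, so Box Diamond p holds vacuously. ✓
c: no successors, so Box Diamond p holds vacuously. ✓
d: no successors, so Box Diamond p holds vacuously. ✓
e: successors {b}; Diamond p there: b:F. ✗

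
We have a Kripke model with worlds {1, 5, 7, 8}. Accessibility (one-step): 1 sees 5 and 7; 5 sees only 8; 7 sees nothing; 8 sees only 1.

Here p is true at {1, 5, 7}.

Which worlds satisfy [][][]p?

1: successors {5, 7}; [][]p there: 5:T, 7:T. ✓
5: successors {8}; [][]p there: 8:T. ✓
7: no successors, so [][][]p holds vacuously. ✓
8: successors {1}; [][]p there: 1:F. ✗

{1, 5, 7}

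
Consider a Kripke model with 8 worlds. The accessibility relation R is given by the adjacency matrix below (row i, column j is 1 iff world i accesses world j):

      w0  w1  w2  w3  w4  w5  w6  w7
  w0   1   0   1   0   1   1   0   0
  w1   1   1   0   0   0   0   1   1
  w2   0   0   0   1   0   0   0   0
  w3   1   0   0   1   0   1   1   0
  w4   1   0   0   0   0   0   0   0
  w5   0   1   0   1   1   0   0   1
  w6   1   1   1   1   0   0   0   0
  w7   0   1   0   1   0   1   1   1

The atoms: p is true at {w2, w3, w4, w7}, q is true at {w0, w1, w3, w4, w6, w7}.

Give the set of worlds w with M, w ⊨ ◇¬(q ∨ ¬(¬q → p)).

{w0, w6}

w0: successors {w0, w2, w4, w5}; ¬(q ∨ ¬(¬q → p)) there: w0:F, w2:T, w4:F, w5:F. ✓
w1: successors {w0, w1, w6, w7}; ¬(q ∨ ¬(¬q → p)) there: w0:F, w1:F, w6:F, w7:F. ✗
w2: successors {w3}; ¬(q ∨ ¬(¬q → p)) there: w3:F. ✗
w3: successors {w0, w3, w5, w6}; ¬(q ∨ ¬(¬q → p)) there: w0:F, w3:F, w5:F, w6:F. ✗
w4: successors {w0}; ¬(q ∨ ¬(¬q → p)) there: w0:F. ✗
w5: successors {w1, w3, w4, w7}; ¬(q ∨ ¬(¬q → p)) there: w1:F, w3:F, w4:F, w7:F. ✗
w6: successors {w0, w1, w2, w3}; ¬(q ∨ ¬(¬q → p)) there: w0:F, w1:F, w2:T, w3:F. ✓
w7: successors {w1, w3, w5, w6, w7}; ¬(q ∨ ¬(¬q → p)) there: w1:F, w3:F, w5:F, w6:F, w7:F. ✗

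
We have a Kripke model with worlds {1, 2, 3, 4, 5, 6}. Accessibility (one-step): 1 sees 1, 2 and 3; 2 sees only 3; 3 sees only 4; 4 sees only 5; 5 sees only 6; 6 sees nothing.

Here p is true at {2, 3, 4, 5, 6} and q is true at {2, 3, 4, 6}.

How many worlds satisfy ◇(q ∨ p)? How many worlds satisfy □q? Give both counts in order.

5 and 4

For ◇(q ∨ p):
1: successors {1, 2, 3}; q ∨ p there: 1:F, 2:T, 3:T. ✓
2: successors {3}; q ∨ p there: 3:T. ✓
3: successors {4}; q ∨ p there: 4:T. ✓
4: successors {5}; q ∨ p there: 5:T. ✓
5: successors {6}; q ∨ p there: 6:T. ✓
6: no successors, so ◇(q ∨ p) fails. ✗
— 5 worlds.
For □q:
1: successors {1, 2, 3}; q there: 1:F, 2:T, 3:T. ✗
2: successors {3}; q there: 3:T. ✓
3: successors {4}; q there: 4:T. ✓
4: successors {5}; q there: 5:F. ✗
5: successors {6}; q there: 6:T. ✓
6: no successors, so □q holds vacuously. ✓
— 4 worlds.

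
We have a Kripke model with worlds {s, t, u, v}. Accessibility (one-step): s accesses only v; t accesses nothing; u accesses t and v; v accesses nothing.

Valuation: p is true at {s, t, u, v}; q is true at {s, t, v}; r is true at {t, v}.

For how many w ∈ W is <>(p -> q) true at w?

s: successors {v}; p -> q there: v:T. ✓
t: no successors, so <>(p -> q) fails. ✗
u: successors {t, v}; p -> q there: t:T, v:T. ✓
v: no successors, so <>(p -> q) fails. ✗
Satisfying worlds: {s, u}.

2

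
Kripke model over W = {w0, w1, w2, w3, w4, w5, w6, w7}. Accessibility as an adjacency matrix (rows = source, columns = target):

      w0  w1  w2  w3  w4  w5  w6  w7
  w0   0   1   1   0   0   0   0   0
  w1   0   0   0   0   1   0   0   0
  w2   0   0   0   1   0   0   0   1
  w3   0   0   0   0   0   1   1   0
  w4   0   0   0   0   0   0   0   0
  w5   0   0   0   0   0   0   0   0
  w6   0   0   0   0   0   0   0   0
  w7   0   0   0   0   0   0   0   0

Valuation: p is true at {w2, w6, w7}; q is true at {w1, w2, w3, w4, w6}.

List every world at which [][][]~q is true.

{w1, w2, w3, w4, w5, w6, w7}

w0: successors {w1, w2}; [][]~q there: w1:T, w2:F. ✗
w1: successors {w4}; [][]~q there: w4:T. ✓
w2: successors {w3, w7}; [][]~q there: w3:T, w7:T. ✓
w3: successors {w5, w6}; [][]~q there: w5:T, w6:T. ✓
w4: no successors, so [][][]~q holds vacuously. ✓
w5: no successors, so [][][]~q holds vacuously. ✓
w6: no successors, so [][][]~q holds vacuously. ✓
w7: no successors, so [][][]~q holds vacuously. ✓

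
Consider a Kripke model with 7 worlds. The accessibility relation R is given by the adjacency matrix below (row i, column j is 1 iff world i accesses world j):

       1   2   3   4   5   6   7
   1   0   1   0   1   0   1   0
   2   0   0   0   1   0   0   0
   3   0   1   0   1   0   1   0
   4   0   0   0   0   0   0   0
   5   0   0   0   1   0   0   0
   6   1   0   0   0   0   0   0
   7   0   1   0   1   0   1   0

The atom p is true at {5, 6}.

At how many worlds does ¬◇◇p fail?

1: ◇◇p is F. ✓
2: ◇◇p is F. ✓
3: ◇◇p is F. ✓
4: ◇◇p is F. ✓
5: ◇◇p is F. ✓
6: ◇◇p is T. ✗
7: ◇◇p is F. ✓
Satisfying worlds: {1, 2, 3, 4, 5, 7}.
So ¬◇◇p fails at the other 1 world.

1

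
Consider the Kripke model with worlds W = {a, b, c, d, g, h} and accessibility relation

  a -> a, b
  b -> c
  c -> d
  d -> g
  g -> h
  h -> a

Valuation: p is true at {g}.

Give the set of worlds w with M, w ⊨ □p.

a: successors {a, b}; p there: a:F, b:F. ✗
b: successors {c}; p there: c:F. ✗
c: successors {d}; p there: d:F. ✗
d: successors {g}; p there: g:T. ✓
g: successors {h}; p there: h:F. ✗
h: successors {a}; p there: a:F. ✗

{d}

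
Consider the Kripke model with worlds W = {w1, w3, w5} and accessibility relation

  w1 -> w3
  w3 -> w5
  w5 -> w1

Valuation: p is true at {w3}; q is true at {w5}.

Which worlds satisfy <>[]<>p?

{w3}

w1: successors {w3}; []<>p there: w3:F. ✗
w3: successors {w5}; []<>p there: w5:T. ✓
w5: successors {w1}; []<>p there: w1:F. ✗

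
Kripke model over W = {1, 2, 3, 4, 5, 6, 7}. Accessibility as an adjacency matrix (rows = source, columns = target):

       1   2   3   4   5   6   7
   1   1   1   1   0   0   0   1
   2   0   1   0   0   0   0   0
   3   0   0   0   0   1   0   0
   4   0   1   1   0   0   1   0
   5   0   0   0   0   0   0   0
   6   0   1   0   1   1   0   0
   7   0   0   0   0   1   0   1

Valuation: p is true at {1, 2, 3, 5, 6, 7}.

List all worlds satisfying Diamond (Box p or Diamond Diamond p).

{1, 2, 3, 4, 6, 7}

1: successors {1, 2, 3, 7}; Box p or Diamond Diamond p there: 1:T, 2:T, 3:T, 7:T. ✓
2: successors {2}; Box p or Diamond Diamond p there: 2:T. ✓
3: successors {5}; Box p or Diamond Diamond p there: 5:T. ✓
4: successors {2, 3, 6}; Box p or Diamond Diamond p there: 2:T, 3:T, 6:T. ✓
5: no successors, so Diamond (Box p or Diamond Diamond p) fails. ✗
6: successors {2, 4, 5}; Box p or Diamond Diamond p there: 2:T, 4:T, 5:T. ✓
7: successors {5, 7}; Box p or Diamond Diamond p there: 5:T, 7:T. ✓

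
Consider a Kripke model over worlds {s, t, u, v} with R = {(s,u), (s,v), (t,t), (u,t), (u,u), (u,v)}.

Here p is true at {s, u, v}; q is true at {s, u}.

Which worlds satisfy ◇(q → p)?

s: successors {u, v}; q → p there: u:T, v:T. ✓
t: successors {t}; q → p there: t:T. ✓
u: successors {t, u, v}; q → p there: t:T, u:T, v:T. ✓
v: no successors, so ◇(q → p) fails. ✗

{s, t, u}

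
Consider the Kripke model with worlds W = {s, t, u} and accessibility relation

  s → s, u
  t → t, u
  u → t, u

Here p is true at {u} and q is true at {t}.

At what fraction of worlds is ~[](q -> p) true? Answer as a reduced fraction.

2/3

s: [](q -> p) is T. ✗
t: [](q -> p) is F. ✓
u: [](q -> p) is F. ✓
That's 2 of 3 worlds, so 2/3.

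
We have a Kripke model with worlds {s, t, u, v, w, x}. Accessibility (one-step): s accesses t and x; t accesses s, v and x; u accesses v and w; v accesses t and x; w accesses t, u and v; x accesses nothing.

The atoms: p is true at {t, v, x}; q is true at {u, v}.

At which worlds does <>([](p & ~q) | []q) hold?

s: successors {t, x}; [](p & ~q) | []q there: t:F, x:T. ✓
t: successors {s, v, x}; [](p & ~q) | []q there: s:T, v:T, x:T. ✓
u: successors {v, w}; [](p & ~q) | []q there: v:T, w:F. ✓
v: successors {t, x}; [](p & ~q) | []q there: t:F, x:T. ✓
w: successors {t, u, v}; [](p & ~q) | []q there: t:F, u:F, v:T. ✓
x: no successors, so <>([](p & ~q) | []q) fails. ✗

{s, t, u, v, w}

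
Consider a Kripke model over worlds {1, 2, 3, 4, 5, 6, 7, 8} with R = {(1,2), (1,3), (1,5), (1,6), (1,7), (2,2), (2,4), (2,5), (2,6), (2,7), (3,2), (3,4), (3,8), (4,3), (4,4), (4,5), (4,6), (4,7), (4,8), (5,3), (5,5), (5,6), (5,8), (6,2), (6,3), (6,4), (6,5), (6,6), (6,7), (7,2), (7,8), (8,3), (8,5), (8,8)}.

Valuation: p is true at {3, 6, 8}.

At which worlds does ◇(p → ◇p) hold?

1: successors {2, 3, 5, 6, 7}; p → ◇p there: 2:T, 3:T, 5:T, 6:T, 7:T. ✓
2: successors {2, 4, 5, 6, 7}; p → ◇p there: 2:T, 4:T, 5:T, 6:T, 7:T. ✓
3: successors {2, 4, 8}; p → ◇p there: 2:T, 4:T, 8:T. ✓
4: successors {3, 4, 5, 6, 7, 8}; p → ◇p there: 3:T, 4:T, 5:T, 6:T, 7:T, 8:T. ✓
5: successors {3, 5, 6, 8}; p → ◇p there: 3:T, 5:T, 6:T, 8:T. ✓
6: successors {2, 3, 4, 5, 6, 7}; p → ◇p there: 2:T, 3:T, 4:T, 5:T, 6:T, 7:T. ✓
7: successors {2, 8}; p → ◇p there: 2:T, 8:T. ✓
8: successors {3, 5, 8}; p → ◇p there: 3:T, 5:T, 8:T. ✓

{1, 2, 3, 4, 5, 6, 7, 8}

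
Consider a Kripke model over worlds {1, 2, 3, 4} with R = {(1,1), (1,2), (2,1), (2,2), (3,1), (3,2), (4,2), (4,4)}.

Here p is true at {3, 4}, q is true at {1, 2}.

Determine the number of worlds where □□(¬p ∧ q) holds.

3

1: successors {1, 2}; □(¬p ∧ q) there: 1:T, 2:T. ✓
2: successors {1, 2}; □(¬p ∧ q) there: 1:T, 2:T. ✓
3: successors {1, 2}; □(¬p ∧ q) there: 1:T, 2:T. ✓
4: successors {2, 4}; □(¬p ∧ q) there: 2:T, 4:F. ✗
Satisfying worlds: {1, 2, 3}.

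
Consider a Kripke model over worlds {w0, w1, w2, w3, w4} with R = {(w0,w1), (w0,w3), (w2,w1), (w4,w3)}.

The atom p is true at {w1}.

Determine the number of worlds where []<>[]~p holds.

2

w0: successors {w1, w3}; <>[]~p there: w1:F, w3:F. ✗
w1: no successors, so []<>[]~p holds vacuously. ✓
w2: successors {w1}; <>[]~p there: w1:F. ✗
w3: no successors, so []<>[]~p holds vacuously. ✓
w4: successors {w3}; <>[]~p there: w3:F. ✗
Satisfying worlds: {w1, w3}.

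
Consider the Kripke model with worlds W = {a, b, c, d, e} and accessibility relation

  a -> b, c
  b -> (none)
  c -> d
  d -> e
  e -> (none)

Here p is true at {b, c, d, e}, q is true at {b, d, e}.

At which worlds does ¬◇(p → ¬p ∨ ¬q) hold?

a: ◇(p → ¬p ∨ ¬q) is T. ✗
b: ◇(p → ¬p ∨ ¬q) is F. ✓
c: ◇(p → ¬p ∨ ¬q) is F. ✓
d: ◇(p → ¬p ∨ ¬q) is F. ✓
e: ◇(p → ¬p ∨ ¬q) is F. ✓

{b, c, d, e}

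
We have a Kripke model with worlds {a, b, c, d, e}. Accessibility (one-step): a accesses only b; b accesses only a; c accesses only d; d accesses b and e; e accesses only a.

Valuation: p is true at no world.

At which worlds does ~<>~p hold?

∅

a: <>~p is T. ✗
b: <>~p is T. ✗
c: <>~p is T. ✗
d: <>~p is T. ✗
e: <>~p is T. ✗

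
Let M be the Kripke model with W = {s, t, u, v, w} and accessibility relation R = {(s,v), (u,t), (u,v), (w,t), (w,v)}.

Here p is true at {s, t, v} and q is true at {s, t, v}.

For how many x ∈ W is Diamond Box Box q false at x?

2

s: successors {v}; Box Box q there: v:T. ✓
t: no successors, so Diamond Box Box q fails. ✗
u: successors {t, v}; Box Box q there: t:T, v:T. ✓
v: no successors, so Diamond Box Box q fails. ✗
w: successors {t, v}; Box Box q there: t:T, v:T. ✓
Satisfying worlds: {s, u, w}.
So Diamond Box Box q fails at the other 2 worlds.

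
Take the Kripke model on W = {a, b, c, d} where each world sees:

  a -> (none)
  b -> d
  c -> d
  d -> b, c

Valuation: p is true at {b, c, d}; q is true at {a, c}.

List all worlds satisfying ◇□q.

a: no successors, so ◇□q fails. ✗
b: successors {d}; □q there: d:F. ✗
c: successors {d}; □q there: d:F. ✗
d: successors {b, c}; □q there: b:F, c:F. ✗

∅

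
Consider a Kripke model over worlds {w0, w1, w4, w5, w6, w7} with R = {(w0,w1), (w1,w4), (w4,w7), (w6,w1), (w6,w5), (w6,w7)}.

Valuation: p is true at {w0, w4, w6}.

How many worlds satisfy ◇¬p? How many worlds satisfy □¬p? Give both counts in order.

3 and 5

For ◇¬p:
w0: successors {w1}; ¬p there: w1:T. ✓
w1: successors {w4}; ¬p there: w4:F. ✗
w4: successors {w7}; ¬p there: w7:T. ✓
w5: no successors, so ◇¬p fails. ✗
w6: successors {w1, w5, w7}; ¬p there: w1:T, w5:T, w7:T. ✓
w7: no successors, so ◇¬p fails. ✗
— 3 worlds.
For □¬p:
w0: successors {w1}; ¬p there: w1:T. ✓
w1: successors {w4}; ¬p there: w4:F. ✗
w4: successors {w7}; ¬p there: w7:T. ✓
w5: no successors, so □¬p holds vacuously. ✓
w6: successors {w1, w5, w7}; ¬p there: w1:T, w5:T, w7:T. ✓
w7: no successors, so □¬p holds vacuously. ✓
— 5 worlds.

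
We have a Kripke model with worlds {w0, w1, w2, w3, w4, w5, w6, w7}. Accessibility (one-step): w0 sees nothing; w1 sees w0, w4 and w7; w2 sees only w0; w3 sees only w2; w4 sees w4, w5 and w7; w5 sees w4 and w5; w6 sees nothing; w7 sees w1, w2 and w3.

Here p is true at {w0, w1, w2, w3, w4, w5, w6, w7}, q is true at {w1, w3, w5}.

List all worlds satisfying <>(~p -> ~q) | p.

w0: <>(~p -> ~q) is F, p is T. ✓
w1: <>(~p -> ~q) is T, p is T. ✓
w2: <>(~p -> ~q) is T, p is T. ✓
w3: <>(~p -> ~q) is T, p is T. ✓
w4: <>(~p -> ~q) is T, p is T. ✓
w5: <>(~p -> ~q) is T, p is T. ✓
w6: <>(~p -> ~q) is F, p is T. ✓
w7: <>(~p -> ~q) is T, p is T. ✓

{w0, w1, w2, w3, w4, w5, w6, w7}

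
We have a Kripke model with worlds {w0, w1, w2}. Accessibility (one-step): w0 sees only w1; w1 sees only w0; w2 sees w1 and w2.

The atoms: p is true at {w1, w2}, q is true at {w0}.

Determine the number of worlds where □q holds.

w0: successors {w1}; q there: w1:F. ✗
w1: successors {w0}; q there: w0:T. ✓
w2: successors {w1, w2}; q there: w1:F, w2:F. ✗
Satisfying worlds: {w1}.

1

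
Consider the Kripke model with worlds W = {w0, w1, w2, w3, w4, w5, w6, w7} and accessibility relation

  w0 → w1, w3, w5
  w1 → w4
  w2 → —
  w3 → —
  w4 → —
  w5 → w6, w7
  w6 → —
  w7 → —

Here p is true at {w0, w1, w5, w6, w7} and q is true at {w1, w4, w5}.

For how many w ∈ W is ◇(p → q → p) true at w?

3

w0: successors {w1, w3, w5}; p → q → p there: w1:T, w3:T, w5:T. ✓
w1: successors {w4}; p → q → p there: w4:T. ✓
w2: no successors, so ◇(p → q → p) fails. ✗
w3: no successors, so ◇(p → q → p) fails. ✗
w4: no successors, so ◇(p → q → p) fails. ✗
w5: successors {w6, w7}; p → q → p there: w6:T, w7:T. ✓
w6: no successors, so ◇(p → q → p) fails. ✗
w7: no successors, so ◇(p → q → p) fails. ✗
Satisfying worlds: {w0, w1, w5}.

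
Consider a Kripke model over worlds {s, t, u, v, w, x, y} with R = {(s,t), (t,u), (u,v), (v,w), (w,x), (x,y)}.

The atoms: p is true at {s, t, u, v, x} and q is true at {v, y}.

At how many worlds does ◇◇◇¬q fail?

5

s: successors {t}; ◇◇¬q there: t:F. ✗
t: successors {u}; ◇◇¬q there: u:T. ✓
u: successors {v}; ◇◇¬q there: v:T. ✓
v: successors {w}; ◇◇¬q there: w:F. ✗
w: successors {x}; ◇◇¬q there: x:F. ✗
x: successors {y}; ◇◇¬q there: y:F. ✗
y: no successors, so ◇◇◇¬q fails. ✗
Satisfying worlds: {t, u}.
So ◇◇◇¬q fails at the other 5 worlds.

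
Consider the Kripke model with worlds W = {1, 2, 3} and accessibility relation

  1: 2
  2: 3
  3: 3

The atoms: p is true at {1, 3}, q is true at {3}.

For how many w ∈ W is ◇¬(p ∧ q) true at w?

1: successors {2}; ¬(p ∧ q) there: 2:T. ✓
2: successors {3}; ¬(p ∧ q) there: 3:F. ✗
3: successors {3}; ¬(p ∧ q) there: 3:F. ✗
Satisfying worlds: {1}.

1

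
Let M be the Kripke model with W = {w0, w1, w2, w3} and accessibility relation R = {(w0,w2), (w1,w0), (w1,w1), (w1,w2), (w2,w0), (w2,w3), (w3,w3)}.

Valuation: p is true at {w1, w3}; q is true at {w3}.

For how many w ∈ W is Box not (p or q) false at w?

3

w0: successors {w2}; not (p or q) there: w2:T. ✓
w1: successors {w0, w1, w2}; not (p or q) there: w0:T, w1:F, w2:T. ✗
w2: successors {w0, w3}; not (p or q) there: w0:T, w3:F. ✗
w3: successors {w3}; not (p or q) there: w3:F. ✗
Satisfying worlds: {w0}.
So Box not (p or q) fails at the other 3 worlds.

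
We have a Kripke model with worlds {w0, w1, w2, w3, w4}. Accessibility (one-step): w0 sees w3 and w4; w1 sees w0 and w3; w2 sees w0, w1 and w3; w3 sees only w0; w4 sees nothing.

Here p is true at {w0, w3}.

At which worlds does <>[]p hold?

{w0, w1, w2}

w0: successors {w3, w4}; []p there: w3:T, w4:T. ✓
w1: successors {w0, w3}; []p there: w0:F, w3:T. ✓
w2: successors {w0, w1, w3}; []p there: w0:F, w1:T, w3:T. ✓
w3: successors {w0}; []p there: w0:F. ✗
w4: no successors, so <>[]p fails. ✗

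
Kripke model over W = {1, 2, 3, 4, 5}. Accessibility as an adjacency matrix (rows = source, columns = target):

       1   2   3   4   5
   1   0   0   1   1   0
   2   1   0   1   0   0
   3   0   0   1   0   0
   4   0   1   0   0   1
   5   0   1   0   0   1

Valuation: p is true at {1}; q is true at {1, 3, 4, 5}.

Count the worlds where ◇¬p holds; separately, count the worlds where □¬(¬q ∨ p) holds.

5 and 2

For ◇¬p:
1: successors {3, 4}; ¬p there: 3:T, 4:T. ✓
2: successors {1, 3}; ¬p there: 1:F, 3:T. ✓
3: successors {3}; ¬p there: 3:T. ✓
4: successors {2, 5}; ¬p there: 2:T, 5:T. ✓
5: successors {2, 5}; ¬p there: 2:T, 5:T. ✓
— 5 worlds.
For □¬(¬q ∨ p):
1: successors {3, 4}; ¬(¬q ∨ p) there: 3:T, 4:T. ✓
2: successors {1, 3}; ¬(¬q ∨ p) there: 1:F, 3:T. ✗
3: successors {3}; ¬(¬q ∨ p) there: 3:T. ✓
4: successors {2, 5}; ¬(¬q ∨ p) there: 2:F, 5:T. ✗
5: successors {2, 5}; ¬(¬q ∨ p) there: 2:F, 5:T. ✗
— 2 worlds.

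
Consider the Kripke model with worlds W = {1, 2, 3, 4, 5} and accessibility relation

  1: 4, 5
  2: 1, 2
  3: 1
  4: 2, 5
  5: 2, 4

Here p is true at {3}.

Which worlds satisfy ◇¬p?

{1, 2, 3, 4, 5}

1: successors {4, 5}; ¬p there: 4:T, 5:T. ✓
2: successors {1, 2}; ¬p there: 1:T, 2:T. ✓
3: successors {1}; ¬p there: 1:T. ✓
4: successors {2, 5}; ¬p there: 2:T, 5:T. ✓
5: successors {2, 4}; ¬p there: 2:T, 4:T. ✓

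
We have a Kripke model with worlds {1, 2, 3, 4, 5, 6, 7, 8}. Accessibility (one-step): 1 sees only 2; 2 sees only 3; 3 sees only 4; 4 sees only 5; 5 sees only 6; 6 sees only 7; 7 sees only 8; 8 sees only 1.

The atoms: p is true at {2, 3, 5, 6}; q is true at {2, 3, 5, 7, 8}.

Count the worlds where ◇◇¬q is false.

5

1: successors {2}; ◇¬q there: 2:F. ✗
2: successors {3}; ◇¬q there: 3:T. ✓
3: successors {4}; ◇¬q there: 4:F. ✗
4: successors {5}; ◇¬q there: 5:T. ✓
5: successors {6}; ◇¬q there: 6:F. ✗
6: successors {7}; ◇¬q there: 7:F. ✗
7: successors {8}; ◇¬q there: 8:T. ✓
8: successors {1}; ◇¬q there: 1:F. ✗
Satisfying worlds: {2, 4, 7}.
So ◇◇¬q fails at the other 5 worlds.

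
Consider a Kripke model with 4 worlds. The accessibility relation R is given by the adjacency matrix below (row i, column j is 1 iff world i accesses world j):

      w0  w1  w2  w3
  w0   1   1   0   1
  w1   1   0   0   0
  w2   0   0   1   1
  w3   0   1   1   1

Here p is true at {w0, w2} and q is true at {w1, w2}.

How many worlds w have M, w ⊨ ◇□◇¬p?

3

w0: successors {w0, w1, w3}; □◇¬p there: w0:F, w1:T, w3:F. ✓
w1: successors {w0}; □◇¬p there: w0:F. ✗
w2: successors {w2, w3}; □◇¬p there: w2:T, w3:F. ✓
w3: successors {w1, w2, w3}; □◇¬p there: w1:T, w2:T, w3:F. ✓
Satisfying worlds: {w0, w2, w3}.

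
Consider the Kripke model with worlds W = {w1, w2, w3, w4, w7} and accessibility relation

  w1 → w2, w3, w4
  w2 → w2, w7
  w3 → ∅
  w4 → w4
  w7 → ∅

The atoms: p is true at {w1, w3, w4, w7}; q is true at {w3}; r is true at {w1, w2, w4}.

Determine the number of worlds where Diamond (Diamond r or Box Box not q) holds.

3

w1: successors {w2, w3, w4}; Diamond r or Box Box not q there: w2:T, w3:T, w4:T. ✓
w2: successors {w2, w7}; Diamond r or Box Box not q there: w2:T, w7:T. ✓
w3: no successors, so Diamond (Diamond r or Box Box not q) fails. ✗
w4: successors {w4}; Diamond r or Box Box not q there: w4:T. ✓
w7: no successors, so Diamond (Diamond r or Box Box not q) fails. ✗
Satisfying worlds: {w1, w2, w4}.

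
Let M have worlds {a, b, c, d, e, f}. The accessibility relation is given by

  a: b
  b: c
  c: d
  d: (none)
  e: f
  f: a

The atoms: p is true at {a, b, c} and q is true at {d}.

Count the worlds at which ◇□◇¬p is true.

2

a: successors {b}; □◇¬p there: b:T. ✓
b: successors {c}; □◇¬p there: c:F. ✗
c: successors {d}; □◇¬p there: d:T. ✓
d: no successors, so ◇□◇¬p fails. ✗
e: successors {f}; □◇¬p there: f:F. ✗
f: successors {a}; □◇¬p there: a:F. ✗
Satisfying worlds: {a, c}.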